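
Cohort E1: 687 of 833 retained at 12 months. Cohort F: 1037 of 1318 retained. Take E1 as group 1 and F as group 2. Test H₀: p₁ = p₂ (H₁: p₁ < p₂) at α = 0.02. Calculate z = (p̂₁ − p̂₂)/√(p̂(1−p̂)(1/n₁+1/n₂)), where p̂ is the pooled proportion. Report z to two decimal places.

z = 2.15

p̂₁ = 687/833 ≈ 0.82473, p̂₂ = 1037/1318 ≈ 0.78680.
Pooled p̂ = (687+1037)/(833+1318) = 1724/2151 = 0.80149.
SE = √(p̂(1−p̂)(1/n₁+1/n₂)) = √(0.80149·0.19851·0.00195921) = √(0.00031172) = 0.01766.
z = (0.82473 − 0.78680)/0.01766 = 0.03793/0.01766 = 2.15.
p-value = P(Z < 2.148) ≈ 0.9842, so at α = 0.02 we fail to reject H₀.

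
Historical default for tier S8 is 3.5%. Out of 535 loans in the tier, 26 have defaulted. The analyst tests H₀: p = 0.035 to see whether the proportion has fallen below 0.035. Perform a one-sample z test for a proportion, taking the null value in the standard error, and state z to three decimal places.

p̂ = 26/535 ≈ 0.04860.
Standard error under H₀: √(0.035×0.965/535) = 0.00795.
z = (0.04860 − 0.035)/0.00795 = 0.01360/0.00795 = 1.711.
p-value = P(Z < 1.711) ≈ 0.9565.

z = 1.711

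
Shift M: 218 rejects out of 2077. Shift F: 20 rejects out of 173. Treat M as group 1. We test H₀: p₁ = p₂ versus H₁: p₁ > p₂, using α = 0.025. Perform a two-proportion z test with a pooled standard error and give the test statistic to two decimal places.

z = -0.44

p̂₁ = 218/2077 = 0.1050, p̂₂ = 20/173 = 0.1156.
Pooled p̂ = (218+20)/(2077+173) = 238/2250 = 0.1058.
SE = √(0.0945888 × 0.00626181) = 0.0243.
z = (0.1050 − 0.1156)/0.0243 = -0.0106/0.0243 = -0.44.
p-value = P(Z > -0.438) ≈ 0.6691. With α = 0.025, fail to reject H₀.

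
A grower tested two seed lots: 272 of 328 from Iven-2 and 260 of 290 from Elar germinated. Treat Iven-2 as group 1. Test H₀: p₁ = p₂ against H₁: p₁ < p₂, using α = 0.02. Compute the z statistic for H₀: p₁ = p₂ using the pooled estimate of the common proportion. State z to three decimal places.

p̂₁ = 272/328 = 0.829268, p̂₂ = 260/290 = 0.896552.
Pooled p̂ = (272+260)/(328+290) = 532/618 = 0.860841.
SE = √(p̂(1−p̂)(1/n₁+1/n₂)) = √(0.860841·0.139159·0.00649706) = √(0.000778305) = 0.027898.
z = (0.829268 − 0.896552)/0.027898 = -0.067284/0.027898 = -2.412.
p-value = P(Z < -2.412) ≈ 0.0079; since p < α = 0.02, reject H₀.

z = -2.412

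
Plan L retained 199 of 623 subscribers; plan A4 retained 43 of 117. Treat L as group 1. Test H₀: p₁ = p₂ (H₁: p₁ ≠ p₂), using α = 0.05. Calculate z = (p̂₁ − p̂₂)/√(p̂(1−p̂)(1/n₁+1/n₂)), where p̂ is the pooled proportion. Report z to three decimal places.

p̂₁ = 199/623 = 0.31942, p̂₂ = 43/117 = 0.36752.
Pooled p̂ = (199+43)/(623+117) = 242/740 = 0.32703.
SE = √(p̂(1−p̂)(1/n₁+1/n₂)) = √(0.32703·0.67297·0.0101521) = √(0.00223429) = 0.04727.
z = (0.31942 − 0.36752)/0.04727 = -0.04810/0.04727 = -1.018.
p-value = 2·P(Z > 1.018) ≈ 0.3089; since p > α = 0.05, fail to reject H₀.

z = -1.018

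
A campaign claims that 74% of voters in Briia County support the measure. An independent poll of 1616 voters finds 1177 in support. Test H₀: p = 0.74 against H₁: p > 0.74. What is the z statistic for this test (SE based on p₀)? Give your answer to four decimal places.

p̂ = 1177/1616 ≈ 0.728342.
Standard error under H₀: √(0.74×0.26/1616) = 0.010911.
z = (0.728342 − 0.74)/0.010911 = -0.011658/0.010911 = -1.0685.

z = -1.0685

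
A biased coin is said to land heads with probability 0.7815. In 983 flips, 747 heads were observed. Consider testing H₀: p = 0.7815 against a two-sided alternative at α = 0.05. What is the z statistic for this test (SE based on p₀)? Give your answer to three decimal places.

z = -1.637

p̂ = 747/983 ≈ 0.75992.
SE = √(p₀(1−p₀)/n) = √(0.17076/983) = 0.01318.
z = (0.75992 − 0.7815)/0.01318 = -0.02158/0.01318 = -1.637.
p-value = 2·P(Z > 1.637) ≈ 0.1015; since p > α = 0.05, fail to reject H₀.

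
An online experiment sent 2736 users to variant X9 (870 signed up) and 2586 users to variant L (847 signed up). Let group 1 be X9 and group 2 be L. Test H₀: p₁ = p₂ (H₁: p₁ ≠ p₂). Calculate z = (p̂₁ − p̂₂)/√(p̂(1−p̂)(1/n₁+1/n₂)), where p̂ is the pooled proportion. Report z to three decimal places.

p̂₁ = 870/2736 ≈ 0.31798, p̂₂ = 847/2586 ≈ 0.32753.
Pooled p̂ = (870+847)/(2736+2586) = 1717/5322 = 0.32262.
SE = √(0.218537 × 0.000752195) = 0.01282.
z = (0.31798 − 0.32753)/0.01282 = -0.00955/0.01282 = -0.745.

z = -0.745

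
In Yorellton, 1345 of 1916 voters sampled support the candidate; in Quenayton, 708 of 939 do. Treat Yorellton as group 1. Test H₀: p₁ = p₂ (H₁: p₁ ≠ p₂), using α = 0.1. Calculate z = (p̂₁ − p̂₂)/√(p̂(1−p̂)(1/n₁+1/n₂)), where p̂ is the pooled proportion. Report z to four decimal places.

p̂₁ = 1345/1916 ≈ 0.701983, p̂₂ = 708/939 ≈ 0.753994.
Pooled p̂ = (1345+708)/(1916+939) = 2053/2855 = 0.719089.
SE = √(0.202 × 0.00158688) = 0.017904.
z = (0.701983 − 0.753994)/0.017904 = -0.052011/0.017904 = -2.9050.
Two-sided p-value ≈ 2·Φ(−2.905) = 0.0037; since p < α = 0.1, reject H₀.

z = -2.9050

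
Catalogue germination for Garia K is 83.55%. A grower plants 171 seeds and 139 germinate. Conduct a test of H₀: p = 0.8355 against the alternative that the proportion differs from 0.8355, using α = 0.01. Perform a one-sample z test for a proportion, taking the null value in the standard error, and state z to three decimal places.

z = -0.798

p̂ = 139/171 = 0.81287.
Standard error under H₀: √(0.8355×0.1645/171) = 0.02835.
z = (0.81287 − 0.8355)/0.02835 = -0.02263/0.02835 = -0.798.
p-value = 2·P(Z > 0.798) ≈ 0.4246. With α = 0.01, fail to reject H₀.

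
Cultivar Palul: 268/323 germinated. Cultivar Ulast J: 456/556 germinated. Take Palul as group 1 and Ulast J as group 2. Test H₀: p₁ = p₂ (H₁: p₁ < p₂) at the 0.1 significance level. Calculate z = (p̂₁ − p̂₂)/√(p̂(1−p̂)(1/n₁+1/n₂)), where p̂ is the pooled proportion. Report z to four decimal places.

z = 0.3592

p̂₁ = 268/323 ≈ 0.829721, p̂₂ = 456/556 ≈ 0.820144.
Pooled p̂ = (268+456)/(323+556) = 724/879 = 0.823663.
SE = √(0.145242 × 0.00489454) = 0.026663.
z = (0.829721 − 0.820144)/0.026663 = 0.009577/0.026663 = 0.3592.
p-value = P(Z < 0.359) ≈ 0.6403; since p > α = 0.1, fail to reject H₀.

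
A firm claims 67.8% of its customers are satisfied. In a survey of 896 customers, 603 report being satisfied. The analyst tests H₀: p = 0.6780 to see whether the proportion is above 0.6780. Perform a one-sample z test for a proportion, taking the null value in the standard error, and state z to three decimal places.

z = -0.321

p̂ = 603/896 ≈ 0.67299.
SE = √(p₀(1−p₀)/n) = √(0.21832/896) = 0.01561.
z = (0.67299 − 0.678)/0.01561 = -0.00501/0.01561 = -0.321.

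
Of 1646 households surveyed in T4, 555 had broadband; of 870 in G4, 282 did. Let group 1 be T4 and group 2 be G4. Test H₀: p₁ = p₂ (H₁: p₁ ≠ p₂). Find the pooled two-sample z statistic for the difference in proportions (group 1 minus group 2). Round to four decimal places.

p̂₁ = 555/1646 = 0.337181, p̂₂ = 282/870 = 0.324138.
Pooled p̂ = (555+282)/(1646+870) = 837/2516 = 0.332671.
SE = √(p̂(1−p̂)(1/n₁+1/n₂)) = √(0.332671·0.667329·0.00175696) = √(0.000390047) = 0.019750.
z = (0.337181 − 0.324138)/0.019750 = 0.013043/0.019750 = 0.6604.

z = 0.6604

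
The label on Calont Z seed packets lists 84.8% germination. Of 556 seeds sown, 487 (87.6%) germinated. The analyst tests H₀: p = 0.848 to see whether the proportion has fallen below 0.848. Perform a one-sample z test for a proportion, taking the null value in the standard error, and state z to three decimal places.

z = 1.832

p̂ = 487/556 = 0.87590.
Under H₀, SE = √(0.848·0.152/556) = √(0.000231827) = 0.01523.
z = (0.87590 − 0.848)/0.01523 = 0.02790/0.01523 = 1.832.
p-value = P(Z < 1.832) ≈ 0.9666.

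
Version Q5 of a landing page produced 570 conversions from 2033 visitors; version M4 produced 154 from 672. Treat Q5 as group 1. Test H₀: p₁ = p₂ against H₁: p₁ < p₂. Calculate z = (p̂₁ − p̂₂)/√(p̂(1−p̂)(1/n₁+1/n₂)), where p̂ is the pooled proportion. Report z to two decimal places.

p̂₁ = 570/2033 ≈ 0.2804, p̂₂ = 154/672 ≈ 0.2292.
Pooled p̂ = (570+154)/(2033+672) = 724/2705 = 0.2677.
SE = √(0.196015 × 0.00197998) = 0.0197.
z = (0.2804 − 0.2292)/0.0197 = 0.0512/0.0197 = 2.60.

z = 2.60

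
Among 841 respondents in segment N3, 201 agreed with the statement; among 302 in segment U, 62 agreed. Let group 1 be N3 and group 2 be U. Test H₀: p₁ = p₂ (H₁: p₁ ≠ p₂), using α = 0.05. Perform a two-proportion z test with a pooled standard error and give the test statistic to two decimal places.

z = 1.19

p̂₁ = 201/841 = 0.23900, p̂₂ = 62/302 = 0.20530.
Pooled p̂ = (201+62)/(841+302) = 263/1143 = 0.23010.
SE = √(0.177152 × 0.00450032) = 0.02824.
z = (0.23900 − 0.20530)/0.02824 = 0.03370/0.02824 = 1.19.
Two-sided p-value ≈ 2·Φ(−1.194) = 0.2326; since p > α = 0.05, fail to reject H₀.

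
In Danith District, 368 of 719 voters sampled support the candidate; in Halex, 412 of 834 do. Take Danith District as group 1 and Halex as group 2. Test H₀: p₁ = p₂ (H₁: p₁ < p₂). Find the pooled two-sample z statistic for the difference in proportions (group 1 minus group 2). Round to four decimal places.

z = 0.7002

p̂₁ = 368/719 = 0.511822, p̂₂ = 412/834 = 0.494005.
Pooled p̂ = (368+412)/(719+834) = 780/1553 = 0.502254.
SE = √(p̂(1−p̂)(1/n₁+1/n₂)) = √(0.502254·0.497746·0.00258986) = √(0.000647452) = 0.025445.
z = (0.511822 − 0.494005)/0.025445 = 0.017817/0.025445 = 0.7002.
p-value = P(Z < 0.700) ≈ 0.7581.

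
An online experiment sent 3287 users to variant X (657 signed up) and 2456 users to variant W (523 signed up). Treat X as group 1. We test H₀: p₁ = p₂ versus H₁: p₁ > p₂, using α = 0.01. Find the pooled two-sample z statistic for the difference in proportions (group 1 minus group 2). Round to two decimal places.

p̂₁ = 657/3287 ≈ 0.19988, p̂₂ = 523/2456 ≈ 0.21295.
Pooled p̂ = (657+523)/(3287+2456) = 1180/5743 = 0.20547.
SE = √(0.163251 × 0.000711395) = 0.01078.
z = (0.19988 − 0.21295)/0.01078 = -0.01307/0.01078 = -1.21.
p-value = P(Z > -1.213) ≈ 0.8874. With α = 0.01, fail to reject H₀.

z = -1.21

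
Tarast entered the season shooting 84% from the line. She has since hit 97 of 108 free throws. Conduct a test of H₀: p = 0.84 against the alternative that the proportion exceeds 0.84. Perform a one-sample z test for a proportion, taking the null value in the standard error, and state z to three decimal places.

z = 1.648

p̂ = 97/108 = 0.89815.
Under H₀, SE = √(0.84·0.16/108) = √(0.00124444) = 0.03528.
z = (0.89815 − 0.84)/0.03528 = 0.05815/0.03528 = 1.648.
p-value = P(Z > 1.648) ≈ 0.0496.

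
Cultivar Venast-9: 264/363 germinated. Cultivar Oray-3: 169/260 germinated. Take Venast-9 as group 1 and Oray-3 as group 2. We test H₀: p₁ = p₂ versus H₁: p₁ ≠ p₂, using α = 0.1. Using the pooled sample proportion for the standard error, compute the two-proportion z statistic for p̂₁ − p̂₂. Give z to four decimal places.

z = 2.0658

p̂₁ = 264/363 = 0.727273, p̂₂ = 169/260 = 0.650000.
Pooled p̂ = (264+169)/(363+260) = 433/623 = 0.695024.
SE = √(p̂(1−p̂)(1/n₁+1/n₂)) = √(0.695024·0.304976·0.00660097) = √(0.00139918) = 0.037406.
z = (0.727273 − 0.650000)/0.037406 = 0.077273/0.037406 = 2.0658.
Two-sided p-value ≈ 2·Φ(−2.066) = 0.0388; since p < α = 0.1, reject H₀.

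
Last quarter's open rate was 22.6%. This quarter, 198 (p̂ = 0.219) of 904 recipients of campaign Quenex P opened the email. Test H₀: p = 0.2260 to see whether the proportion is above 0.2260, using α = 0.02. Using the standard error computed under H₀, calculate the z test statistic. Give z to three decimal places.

z = -0.501

p̂ = 198/904 = 0.21903.
Standard error under H₀: √(0.226×0.774/904) = 0.01391.
z = (0.21903 − 0.226)/0.01391 = -0.00697/0.01391 = -0.501.
p-value = P(Z > -0.501) ≈ 0.6919. With α = 0.02, fail to reject H₀.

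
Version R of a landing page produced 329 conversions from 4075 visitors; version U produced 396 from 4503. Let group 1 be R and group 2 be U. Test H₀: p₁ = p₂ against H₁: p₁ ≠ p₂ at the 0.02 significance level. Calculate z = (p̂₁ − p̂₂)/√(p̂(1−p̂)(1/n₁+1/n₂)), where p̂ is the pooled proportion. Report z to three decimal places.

z = -1.198

p̂₁ = 329/4075 ≈ 0.08074, p̂₂ = 396/4503 ≈ 0.08794.
Pooled p̂ = (329+396)/(4075+4503) = 725/8578 = 0.08452.
SE = √(0.0773752 × 0.000467473) = 0.00601.
z = (0.08074 − 0.08794)/0.00601 = -0.00720/0.00601 = -1.198.
p-value = 2·P(Z > 1.198) ≈ 0.2309; since p > α = 0.02, fail to reject H₀.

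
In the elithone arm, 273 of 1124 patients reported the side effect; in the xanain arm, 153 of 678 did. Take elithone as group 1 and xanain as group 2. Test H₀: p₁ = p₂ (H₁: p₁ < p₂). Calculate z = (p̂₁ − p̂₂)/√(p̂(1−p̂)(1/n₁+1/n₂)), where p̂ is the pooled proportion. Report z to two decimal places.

p̂₁ = 273/1124 = 0.2429, p̂₂ = 153/678 = 0.2257.
Pooled p̂ = (273+153)/(1124+678) = 426/1802 = 0.2364.
SE = √(p̂(1−p̂)(1/n₁+1/n₂)) = √(0.2364·0.7636·0.00236461) = √(0.000426852) = 0.0207.
z = (0.2429 − 0.2257)/0.0207 = 0.0172/0.0207 = 0.83.

z = 0.83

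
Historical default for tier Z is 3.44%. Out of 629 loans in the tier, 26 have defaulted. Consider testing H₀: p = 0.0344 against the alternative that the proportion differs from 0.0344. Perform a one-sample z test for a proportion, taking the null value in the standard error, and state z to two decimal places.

p̂ = 26/629 ≈ 0.0413.
Under H₀, SE = √(0.0344·0.9656/629) = √(5.28086e-05) = 0.0073.
z = (0.0413 − 0.0344)/0.0073 = 0.0069/0.0073 = 0.95.

z = 0.95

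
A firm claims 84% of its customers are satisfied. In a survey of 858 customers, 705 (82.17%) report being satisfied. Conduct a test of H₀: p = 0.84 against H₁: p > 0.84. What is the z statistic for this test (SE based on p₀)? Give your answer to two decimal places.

z = -1.46

p̂ = 705/858 = 0.8217.
SE = √(p₀(1−p₀)/n) = √(0.1344/858) = 0.0125.
z = (0.8217 − 0.84)/0.0125 = -0.0183/0.0125 = -1.46.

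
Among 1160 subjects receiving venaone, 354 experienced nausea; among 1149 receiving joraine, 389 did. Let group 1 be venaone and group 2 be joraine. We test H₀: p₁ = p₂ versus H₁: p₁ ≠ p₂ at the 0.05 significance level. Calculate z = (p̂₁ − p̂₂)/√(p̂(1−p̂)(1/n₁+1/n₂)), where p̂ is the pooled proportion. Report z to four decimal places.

p̂₁ = 354/1160 ≈ 0.305172, p̂₂ = 389/1149 ≈ 0.338555.
Pooled p̂ = (354+389)/(1160+1149) = 743/2309 = 0.321784.
SE = √(0.218239 × 0.00173239) = 0.019444.
z = (0.305172 − 0.338555)/0.019444 = -0.033383/0.019444 = -1.7169.
Two-sided p-value ≈ 2·Φ(−1.717) = 0.0860; since p > α = 0.05, fail to reject H₀.

z = -1.7169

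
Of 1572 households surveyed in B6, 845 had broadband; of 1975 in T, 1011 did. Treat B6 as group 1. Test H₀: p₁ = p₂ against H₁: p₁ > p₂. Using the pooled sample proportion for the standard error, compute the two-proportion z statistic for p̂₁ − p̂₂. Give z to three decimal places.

p̂₁ = 845/1572 ≈ 0.53753, p̂₂ = 1011/1975 ≈ 0.51190.
Pooled p̂ = (845+1011)/(1572+1975) = 1856/3547 = 0.52326.
SE = √(p̂(1−p̂)(1/n₁+1/n₂)) = √(0.52326·0.47674·0.00114246) = √(0.000284997) = 0.01688.
z = (0.53753 − 0.51190)/0.01688 = 0.02563/0.01688 = 1.518.
p-value = P(Z > 1.518) ≈ 0.0645.

z = 1.518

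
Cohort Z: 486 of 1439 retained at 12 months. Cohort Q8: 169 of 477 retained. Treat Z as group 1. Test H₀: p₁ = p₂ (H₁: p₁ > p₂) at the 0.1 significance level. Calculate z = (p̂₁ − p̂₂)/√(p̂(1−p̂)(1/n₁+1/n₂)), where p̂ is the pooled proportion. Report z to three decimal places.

z = -0.661

p̂₁ = 486/1439 = 0.33773, p̂₂ = 169/477 = 0.35430.
Pooled p̂ = (486+169)/(1439+477) = 655/1916 = 0.34186.
SE = √(p̂(1−p̂)(1/n₁+1/n₂)) = √(0.34186·0.65814·0.00279136) = √(0.000628032) = 0.02506.
z = (0.33773 − 0.35430)/0.02506 = -0.01657/0.02506 = -0.661.
p-value = P(Z > -0.661) ≈ 0.7457. With α = 0.1, fail to reject H₀.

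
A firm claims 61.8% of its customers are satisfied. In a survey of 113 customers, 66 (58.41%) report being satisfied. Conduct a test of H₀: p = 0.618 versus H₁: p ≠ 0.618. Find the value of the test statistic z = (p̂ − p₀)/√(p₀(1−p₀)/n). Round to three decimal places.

z = -0.742

p̂ = 66/113 = 0.58407.
SE = √(p₀(1−p₀)/n) = √(0.23608/113) = 0.04571.
z = (0.58407 − 0.618)/0.04571 = -0.03393/0.04571 = -0.742.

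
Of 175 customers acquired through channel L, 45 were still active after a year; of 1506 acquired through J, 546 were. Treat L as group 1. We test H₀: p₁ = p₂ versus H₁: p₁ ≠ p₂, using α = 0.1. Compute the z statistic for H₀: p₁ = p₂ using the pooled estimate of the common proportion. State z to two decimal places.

z = -2.76

p̂₁ = 45/175 = 0.25714, p̂₂ = 546/1506 = 0.36255.
Pooled p̂ = (45+546)/(175+1506) = 591/1681 = 0.35158.
SE = √(p̂(1−p̂)(1/n₁+1/n₂)) = √(0.35158·0.64842·0.0063783) = √(0.00145406) = 0.03813.
z = (0.25714 − 0.36255)/0.03813 = -0.10541/0.03813 = -2.76.
Two-sided p-value ≈ 2·Φ(−2.764) = 0.0057; since p < α = 0.1, reject H₀.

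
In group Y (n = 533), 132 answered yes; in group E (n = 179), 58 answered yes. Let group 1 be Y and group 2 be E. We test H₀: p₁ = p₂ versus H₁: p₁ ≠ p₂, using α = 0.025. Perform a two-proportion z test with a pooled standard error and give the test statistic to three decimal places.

p̂₁ = 132/533 ≈ 0.24765, p̂₂ = 58/179 ≈ 0.32402.
Pooled p̂ = (132+58)/(533+179) = 190/712 = 0.26685.
SE = √(0.195643 × 0.00746276) = 0.03821.
z = (0.24765 − 0.32402)/0.03821 = -0.07637/0.03821 = -1.999.
p-value = 2·P(Z > 1.999) ≈ 0.0457. With α = 0.025, fail to reject H₀.

z = -1.999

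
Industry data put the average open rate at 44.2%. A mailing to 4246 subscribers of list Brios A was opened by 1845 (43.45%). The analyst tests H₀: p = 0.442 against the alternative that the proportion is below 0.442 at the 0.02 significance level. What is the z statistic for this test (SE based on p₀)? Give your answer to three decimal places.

z = -0.981

p̂ = 1845/4246 ≈ 0.434527.
Under H₀, SE = √(0.442·0.558/4246) = √(5.80867e-05) = 0.007621.
z = (0.434527 − 0.442)/0.007621 = -0.007473/0.007621 = -0.981.
p-value = P(Z < -0.981) ≈ 0.1634, so at α = 0.02 we fail to reject H₀.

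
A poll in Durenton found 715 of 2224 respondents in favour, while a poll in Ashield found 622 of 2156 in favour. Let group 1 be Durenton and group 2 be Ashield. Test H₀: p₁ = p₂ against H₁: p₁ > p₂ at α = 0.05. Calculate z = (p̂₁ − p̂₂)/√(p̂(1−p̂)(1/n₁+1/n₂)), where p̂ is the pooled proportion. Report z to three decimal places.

p̂₁ = 715/2224 ≈ 0.321493, p̂₂ = 622/2156 ≈ 0.288497.
Pooled p̂ = (715+622)/(2224+2156) = 1337/4380 = 0.305251.
SE = √(p̂(1−p̂)(1/n₁+1/n₂)) = √(0.305251·0.694749·0.000913462) = √(0.000193721) = 0.013918.
z = (0.321493 − 0.288497)/0.013918 = 0.032996/0.013918 = 2.371.
p-value = P(Z > 2.371) ≈ 0.0089; since p < α = 0.05, reject H₀.

z = 2.371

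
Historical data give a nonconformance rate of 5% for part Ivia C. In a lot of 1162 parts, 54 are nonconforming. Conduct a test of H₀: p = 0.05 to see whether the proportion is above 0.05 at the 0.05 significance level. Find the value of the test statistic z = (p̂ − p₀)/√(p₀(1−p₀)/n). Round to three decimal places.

z = -0.552

p̂ = 54/1162 ≈ 0.04647.
Standard error under H₀: √(0.05×0.95/1162) = 0.00639.
z = (0.04647 − 0.05)/0.00639 = -0.00353/0.00639 = -0.552.
p-value = P(Z > -0.552) ≈ 0.7095. With α = 0.05, fail to reject H₀.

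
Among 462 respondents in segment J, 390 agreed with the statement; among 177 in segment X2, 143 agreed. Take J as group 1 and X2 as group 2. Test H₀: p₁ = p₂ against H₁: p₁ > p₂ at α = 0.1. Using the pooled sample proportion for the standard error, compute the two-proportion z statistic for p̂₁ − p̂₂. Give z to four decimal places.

z = 1.1023

p̂₁ = 390/462 ≈ 0.844156, p̂₂ = 143/177 ≈ 0.807910.
Pooled p̂ = (390+143)/(462+177) = 533/639 = 0.834116.
SE = √(0.138367 × 0.00781422) = 0.032882.
z = (0.844156 − 0.807910)/0.032882 = 0.036246/0.032882 = 1.1023.
p-value = P(Z > 1.102) ≈ 0.1352, so at α = 0.1 we fail to reject H₀.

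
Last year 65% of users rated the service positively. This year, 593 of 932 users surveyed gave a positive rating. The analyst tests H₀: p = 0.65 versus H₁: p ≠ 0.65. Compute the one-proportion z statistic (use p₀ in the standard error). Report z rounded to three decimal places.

p̂ = 593/932 = 0.63627.
Under H₀, SE = √(0.65·0.35/932) = √(0.000244099) = 0.01562.
z = (0.63627 − 0.65)/0.01562 = -0.01373/0.01562 = -0.879.

z = -0.879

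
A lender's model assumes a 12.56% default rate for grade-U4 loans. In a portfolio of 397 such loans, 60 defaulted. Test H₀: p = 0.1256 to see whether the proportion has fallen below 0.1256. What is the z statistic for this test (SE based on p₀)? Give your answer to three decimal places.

p̂ = 60/397 = 0.15113.
Standard error under H₀: √(0.1256×0.8744/397) = 0.01663.
z = (0.15113 − 0.1256)/0.01663 = 0.02553/0.01663 = 1.535.

z = 1.535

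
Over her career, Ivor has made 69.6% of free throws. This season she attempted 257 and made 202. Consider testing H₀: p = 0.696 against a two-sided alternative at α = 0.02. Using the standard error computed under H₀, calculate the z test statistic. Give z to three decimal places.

p̂ = 202/257 ≈ 0.785992.
Under H₀, SE = √(0.696·0.304/257) = √(0.000823284) = 0.028693.
z = (0.785992 − 0.696)/0.028693 = 0.089992/0.028693 = 3.136.
p-value = 2·P(Z > 3.136) ≈ 0.0017. With α = 0.02, reject H₀.

z = 3.136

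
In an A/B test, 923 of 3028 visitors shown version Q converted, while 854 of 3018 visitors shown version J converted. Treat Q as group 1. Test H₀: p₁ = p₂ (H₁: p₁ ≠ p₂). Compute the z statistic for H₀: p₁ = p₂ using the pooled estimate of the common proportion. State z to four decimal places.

z = 1.8650

p̂₁ = 923/3028 = 0.3048217, p̂₂ = 854/3018 = 0.2829689.
Pooled p̂ = (923+854)/(3028+3018) = 1777/6046 = 0.2939133.
SE = √(0.207528 × 0.000661596) = 0.0117175.
z = (0.3048217 − 0.2829689)/0.0117175 = 0.0218528/0.0117175 = 1.8650.
p-value = 2·P(Z > 1.865) ≈ 0.0622.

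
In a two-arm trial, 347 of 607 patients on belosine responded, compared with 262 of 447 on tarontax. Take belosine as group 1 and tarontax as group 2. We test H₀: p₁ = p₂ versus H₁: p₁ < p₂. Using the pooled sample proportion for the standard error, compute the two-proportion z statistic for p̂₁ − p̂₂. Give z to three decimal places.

z = -0.470

p̂₁ = 347/607 ≈ 0.57166, p̂₂ = 262/447 ≈ 0.58613.
Pooled p̂ = (347+262)/(607+447) = 609/1054 = 0.57780.
SE = √(0.243947 × 0.00388458) = 0.03078.
z = (0.57166 − 0.58613)/0.03078 = -0.01447/0.03078 = -0.470.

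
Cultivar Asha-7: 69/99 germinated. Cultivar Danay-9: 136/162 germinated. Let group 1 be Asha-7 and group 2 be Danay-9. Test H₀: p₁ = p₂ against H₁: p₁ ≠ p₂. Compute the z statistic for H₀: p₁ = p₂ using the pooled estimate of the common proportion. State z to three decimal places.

p̂₁ = 69/99 = 0.69697, p̂₂ = 136/162 = 0.83951.
Pooled p̂ = (69+136)/(99+162) = 205/261 = 0.78544.
SE = √(0.168524 × 0.0162738) = 0.05237.
z = (0.69697 − 0.83951)/0.05237 = -0.14254/0.05237 = -2.722.

z = -2.722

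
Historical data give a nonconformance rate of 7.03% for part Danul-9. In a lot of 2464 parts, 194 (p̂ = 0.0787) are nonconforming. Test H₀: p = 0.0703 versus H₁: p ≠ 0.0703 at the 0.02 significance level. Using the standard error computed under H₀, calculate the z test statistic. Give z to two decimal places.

z = 1.64

p̂ = 194/2464 = 0.07873.
Standard error under H₀: √(0.0703×0.9297/2464) = 0.00515.
z = (0.07873 − 0.0703)/0.00515 = 0.00843/0.00515 = 1.64.
p-value = 2·P(Z > 1.638) ≈ 0.1015; since p > α = 0.02, fail to reject H₀.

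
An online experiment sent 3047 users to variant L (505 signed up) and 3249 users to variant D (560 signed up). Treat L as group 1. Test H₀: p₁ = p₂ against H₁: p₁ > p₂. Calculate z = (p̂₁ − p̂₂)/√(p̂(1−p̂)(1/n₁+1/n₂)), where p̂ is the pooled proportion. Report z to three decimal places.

z = -0.701

p̂₁ = 505/3047 ≈ 0.16574, p̂₂ = 560/3249 ≈ 0.17236.
Pooled p̂ = (505+560)/(3047+3249) = 1065/6296 = 0.16916.
SE = √(0.140542 × 0.000635979) = 0.00945.
z = (0.16574 − 0.17236)/0.00945 = -0.00662/0.00945 = -0.701.
p-value = P(Z > -0.701) ≈ 0.7582.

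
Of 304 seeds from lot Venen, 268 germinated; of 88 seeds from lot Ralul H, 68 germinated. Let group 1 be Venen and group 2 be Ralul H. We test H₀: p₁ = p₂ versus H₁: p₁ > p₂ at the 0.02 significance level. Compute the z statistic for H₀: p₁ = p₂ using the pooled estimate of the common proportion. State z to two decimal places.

p̂₁ = 268/304 ≈ 0.8816, p̂₂ = 68/88 ≈ 0.7727.
Pooled p̂ = (268+68)/(304+88) = 336/392 = 0.8571.
SE = √(p̂(1−p̂)(1/n₁+1/n₂)) = √(0.8571·0.1429·0.0146531) = √(0.00179426) = 0.0424.
z = (0.8816 − 0.7727)/0.0424 = 0.1089/0.0424 = 2.57.
p-value = P(Z > 2.570) ≈ 0.0051; since p < α = 0.02, reject H₀.

z = 2.57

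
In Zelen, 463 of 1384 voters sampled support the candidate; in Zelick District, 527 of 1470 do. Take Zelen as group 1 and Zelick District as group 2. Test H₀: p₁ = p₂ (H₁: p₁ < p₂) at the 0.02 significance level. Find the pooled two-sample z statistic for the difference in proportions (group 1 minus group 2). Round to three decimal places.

z = -1.344

p̂₁ = 463/1384 ≈ 0.33454, p̂₂ = 527/1470 ≈ 0.35850.
Pooled p̂ = (463+527)/(1384+1470) = 990/2854 = 0.34688.
SE = √(p̂(1−p̂)(1/n₁+1/n₂)) = √(0.34688·0.65312·0.00140282) = √(0.000317815) = 0.01783.
z = (0.33454 − 0.35850)/0.01783 = -0.02396/0.01783 = -1.344.
p-value = P(Z < -1.344) ≈ 0.0894. With α = 0.02, fail to reject H₀.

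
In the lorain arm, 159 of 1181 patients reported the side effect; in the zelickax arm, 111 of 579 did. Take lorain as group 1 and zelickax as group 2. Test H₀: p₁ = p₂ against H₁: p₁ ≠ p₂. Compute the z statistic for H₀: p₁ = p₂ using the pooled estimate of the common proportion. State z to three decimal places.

p̂₁ = 159/1181 ≈ 0.134632, p̂₂ = 111/579 ≈ 0.191710.
Pooled p̂ = (159+111)/(1181+579) = 270/1760 = 0.153409.
SE = √(p̂(1−p̂)(1/n₁+1/n₂)) = √(0.153409·0.846591·0.00257386) = √(0.000334279) = 0.018283.
z = (0.134632 − 0.191710)/0.018283 = -0.057078/0.018283 = -3.122.
Two-sided p-value ≈ 2·Φ(−3.122) = 0.0018.

z = -3.122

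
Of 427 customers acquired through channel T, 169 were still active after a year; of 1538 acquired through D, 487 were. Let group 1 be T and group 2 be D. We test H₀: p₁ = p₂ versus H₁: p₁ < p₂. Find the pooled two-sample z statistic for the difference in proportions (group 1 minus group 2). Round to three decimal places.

z = 3.068

p̂₁ = 169/427 ≈ 0.395785, p̂₂ = 487/1538 ≈ 0.316645.
Pooled p̂ = (169+487)/(427+1538) = 656/1965 = 0.333842.
SE = √(p̂(1−p̂)(1/n₁+1/n₂)) = √(0.333842·0.666158·0.00299212) = √(0.000665421) = 0.025796.
z = (0.395785 − 0.316645)/0.025796 = 0.079140/0.025796 = 3.068.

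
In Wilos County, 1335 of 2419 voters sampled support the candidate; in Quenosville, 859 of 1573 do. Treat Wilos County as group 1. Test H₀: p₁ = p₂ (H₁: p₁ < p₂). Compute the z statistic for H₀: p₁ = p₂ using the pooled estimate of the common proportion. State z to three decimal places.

p̂₁ = 1335/2419 = 0.55188, p̂₂ = 859/1573 = 0.54609.
Pooled p̂ = (1335+859)/(2419+1573) = 2194/3992 = 0.54960.
SE = √(p̂(1−p̂)(1/n₁+1/n₂)) = √(0.54960·0.45040·0.00104912) = √(0.0002597) = 0.01612.
z = (0.55188 − 0.54609)/0.01612 = 0.00579/0.01612 = 0.359.

z = 0.359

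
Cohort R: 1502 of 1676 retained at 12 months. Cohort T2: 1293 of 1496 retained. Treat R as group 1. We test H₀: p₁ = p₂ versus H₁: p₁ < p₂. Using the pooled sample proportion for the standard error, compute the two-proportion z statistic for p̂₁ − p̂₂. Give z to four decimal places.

p̂₁ = 1502/1676 ≈ 0.896181, p̂₂ = 1293/1496 ≈ 0.864305.
Pooled p̂ = (1502+1293)/(1676+1496) = 2795/3172 = 0.881148.
SE = √(p̂(1−p̂)(1/n₁+1/n₂)) = √(0.881148·0.118852·0.00126511) = √(0.00013249) = 0.011510.
z = (0.896181 − 0.864305)/0.011510 = 0.031876/0.011510 = 2.7694.
p-value = P(Z < 2.769) ≈ 0.9972.

z = 2.7694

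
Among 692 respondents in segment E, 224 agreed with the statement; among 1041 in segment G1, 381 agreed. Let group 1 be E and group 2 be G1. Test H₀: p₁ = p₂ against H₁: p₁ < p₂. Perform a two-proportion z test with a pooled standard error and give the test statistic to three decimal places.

z = -1.809

p̂₁ = 224/692 ≈ 0.32370, p̂₂ = 381/1041 ≈ 0.36599.
Pooled p̂ = (224+381)/(692+1041) = 605/1733 = 0.34911.
SE = √(0.227231 × 0.0024057) = 0.02338.
z = (0.32370 − 0.36599)/0.02338 = -0.04229/0.02338 = -1.809.
p-value = P(Z < -1.809) ≈ 0.0352.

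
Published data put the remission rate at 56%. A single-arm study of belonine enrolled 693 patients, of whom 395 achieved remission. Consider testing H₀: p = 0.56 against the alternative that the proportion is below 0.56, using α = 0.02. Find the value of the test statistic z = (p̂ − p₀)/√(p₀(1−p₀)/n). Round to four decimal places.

z = 0.5296

p̂ = 395/693 = 0.569986.
Standard error under H₀: √(0.56×0.44/693) = 0.018856.
z = (0.569986 − 0.56)/0.018856 = 0.009986/0.018856 = 0.5296.
p-value = P(Z < 0.530) ≈ 0.7018. With α = 0.02, fail to reject H₀.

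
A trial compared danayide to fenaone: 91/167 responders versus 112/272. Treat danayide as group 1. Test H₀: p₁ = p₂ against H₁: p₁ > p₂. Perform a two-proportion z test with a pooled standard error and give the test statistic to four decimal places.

z = 2.7164

p̂₁ = 91/167 ≈ 0.544910, p̂₂ = 112/272 ≈ 0.411765.
Pooled p̂ = (91+112)/(167+272) = 203/439 = 0.462415.
SE = √(0.248587 × 0.00966449) = 0.049015.
z = (0.544910 − 0.411765)/0.049015 = 0.133145/0.049015 = 2.7164.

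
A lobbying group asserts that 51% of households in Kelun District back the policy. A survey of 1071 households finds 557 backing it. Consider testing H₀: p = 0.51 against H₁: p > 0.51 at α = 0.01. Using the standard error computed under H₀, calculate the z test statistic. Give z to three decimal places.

z = 0.660

p̂ = 557/1071 ≈ 0.520075.
Standard error under H₀: √(0.51×0.49/1071) = 0.015275.
z = (0.520075 − 0.51)/0.015275 = 0.010075/0.015275 = 0.660.
p-value = P(Z > 0.660) ≈ 0.2548; since p > α = 0.01, fail to reject H₀.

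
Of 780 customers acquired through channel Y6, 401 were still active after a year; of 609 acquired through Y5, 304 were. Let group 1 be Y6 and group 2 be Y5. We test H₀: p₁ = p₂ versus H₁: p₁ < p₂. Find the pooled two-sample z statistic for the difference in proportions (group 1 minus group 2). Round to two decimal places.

p̂₁ = 401/780 ≈ 0.5141, p̂₂ = 304/609 ≈ 0.4992.
Pooled p̂ = (401+304)/(780+609) = 705/1389 = 0.5076.
SE = √(0.249943 × 0.00292409) = 0.0270.
z = (0.5141 − 0.4992)/0.0270 = 0.0149/0.0270 = 0.55.
p-value = P(Z < 0.552) ≈ 0.7095.

z = 0.55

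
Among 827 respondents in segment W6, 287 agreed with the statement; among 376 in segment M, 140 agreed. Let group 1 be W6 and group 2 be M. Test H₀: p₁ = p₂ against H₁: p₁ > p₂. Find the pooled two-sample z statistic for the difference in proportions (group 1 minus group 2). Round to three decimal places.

p̂₁ = 287/827 ≈ 0.34704, p̂₂ = 140/376 ≈ 0.37234.
Pooled p̂ = (287+140)/(827+376) = 427/1203 = 0.35495.
SE = √(p̂(1−p̂)(1/n₁+1/n₂)) = √(0.35495·0.64505·0.00386876) = √(0.00088579) = 0.02976.
z = (0.34704 − 0.37234)/0.02976 = -0.02530/0.02976 = -0.850.
p-value = P(Z > -0.850) ≈ 0.8024.

z = -0.850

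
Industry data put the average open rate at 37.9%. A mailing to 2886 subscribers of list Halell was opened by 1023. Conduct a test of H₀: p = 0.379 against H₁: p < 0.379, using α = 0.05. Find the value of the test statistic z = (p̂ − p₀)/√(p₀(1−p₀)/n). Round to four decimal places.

z = -2.7163

p̂ = 1023/2886 = 0.3544699.
Standard error under H₀: √(0.379×0.621/2886) = 0.0090306.
z = (0.3544699 − 0.379)/0.0090306 = -0.0245301/0.0090306 = -2.7163.
p-value = P(Z < -2.716) ≈ 0.0033; since p < α = 0.05, reject H₀.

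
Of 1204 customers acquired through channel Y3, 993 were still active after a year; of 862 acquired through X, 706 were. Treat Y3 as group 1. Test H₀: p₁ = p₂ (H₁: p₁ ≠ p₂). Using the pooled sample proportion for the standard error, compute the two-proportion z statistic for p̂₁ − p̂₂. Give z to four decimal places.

p̂₁ = 993/1204 = 0.824751, p̂₂ = 706/862 = 0.819026.
Pooled p̂ = (993+706)/(1204+862) = 1699/2066 = 0.822362.
SE = √(p̂(1−p̂)(1/n₁+1/n₂)) = √(0.822362·0.177638·0.00199066) = √(0.000290801) = 0.017053.
z = (0.824751 − 0.819026)/0.017053 = 0.005725/0.017053 = 0.3357.

z = 0.3357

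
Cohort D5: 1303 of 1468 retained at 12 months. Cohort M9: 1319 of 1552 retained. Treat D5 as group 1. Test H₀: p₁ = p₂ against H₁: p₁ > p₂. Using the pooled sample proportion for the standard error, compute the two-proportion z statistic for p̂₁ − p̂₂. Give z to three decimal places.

p̂₁ = 1303/1468 ≈ 0.887602, p̂₂ = 1319/1552 ≈ 0.849871.
Pooled p̂ = (1303+1319)/(1468+1552) = 2622/3020 = 0.868212.
SE = √(0.11442 × 0.00132553) = 0.012315.
z = (0.887602 − 0.849871)/0.012315 = 0.037731/0.012315 = 3.064.

z = 3.064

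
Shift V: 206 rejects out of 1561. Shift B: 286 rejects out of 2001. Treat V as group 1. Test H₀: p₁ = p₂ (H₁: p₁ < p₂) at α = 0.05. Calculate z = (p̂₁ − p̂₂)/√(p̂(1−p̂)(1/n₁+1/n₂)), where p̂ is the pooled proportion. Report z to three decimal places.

p̂₁ = 206/1561 ≈ 0.13197, p̂₂ = 286/2001 ≈ 0.14293.
Pooled p̂ = (206+286)/(1561+2001) = 492/3562 = 0.13812.
SE = √(0.119046 × 0.00114037) = 0.01165.
z = (0.13197 − 0.14293)/0.01165 = -0.01096/0.01165 = -0.941.
p-value = P(Z < -0.941) ≈ 0.1734. With α = 0.05, fail to reject H₀.

z = -0.941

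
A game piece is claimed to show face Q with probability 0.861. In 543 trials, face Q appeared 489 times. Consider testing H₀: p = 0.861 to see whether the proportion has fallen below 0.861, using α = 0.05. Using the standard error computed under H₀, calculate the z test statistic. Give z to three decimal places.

z = 2.664

p̂ = 489/543 ≈ 0.900552.
SE = √(p₀(1−p₀)/n) = √(0.11968/543) = 0.014846.
z = (0.900552 − 0.861)/0.014846 = 0.039552/0.014846 = 2.664.
p-value = P(Z < 2.664) ≈ 0.9961, so at α = 0.05 we fail to reject H₀.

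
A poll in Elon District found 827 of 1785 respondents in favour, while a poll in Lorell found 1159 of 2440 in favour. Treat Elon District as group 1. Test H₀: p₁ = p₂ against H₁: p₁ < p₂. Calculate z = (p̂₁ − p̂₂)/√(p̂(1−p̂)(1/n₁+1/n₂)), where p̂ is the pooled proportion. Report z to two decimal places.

p̂₁ = 827/1785 = 0.4633, p̂₂ = 1159/2440 = 0.4750.
Pooled p̂ = (827+1159)/(1785+2440) = 1986/4225 = 0.4701.
SE = √(0.249104 × 0.00097006) = 0.0155.
z = (0.4633 − 0.4750)/0.0155 = -0.0117/0.0155 = -0.75.

z = -0.75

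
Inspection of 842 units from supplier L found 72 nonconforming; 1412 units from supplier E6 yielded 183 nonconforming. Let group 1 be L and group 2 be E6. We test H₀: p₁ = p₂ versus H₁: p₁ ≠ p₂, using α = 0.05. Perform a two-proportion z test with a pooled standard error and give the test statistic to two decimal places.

z = -3.20

p̂₁ = 72/842 ≈ 0.0855, p̂₂ = 183/1412 ≈ 0.1296.
Pooled p̂ = (72+183)/(842+1412) = 255/2254 = 0.1131.
SE = √(0.100333 × 0.00189586) = 0.0138.
z = (0.0855 − 0.1296)/0.0138 = -0.0441/0.0138 = -3.20.
p-value = 2·P(Z > 3.197) ≈ 0.0014, so at α = 0.05 we reject H₀.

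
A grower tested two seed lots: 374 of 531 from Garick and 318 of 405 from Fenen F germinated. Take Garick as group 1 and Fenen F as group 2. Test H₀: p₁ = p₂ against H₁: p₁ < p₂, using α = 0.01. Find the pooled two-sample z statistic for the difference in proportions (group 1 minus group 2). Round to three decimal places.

z = -2.792

p̂₁ = 374/531 = 0.70433, p̂₂ = 318/405 = 0.78519.
Pooled p̂ = (374+318)/(531+405) = 692/936 = 0.73932.
SE = √(0.192728 × 0.00435237) = 0.02896.
z = (0.70433 − 0.78519)/0.02896 = -0.08086/0.02896 = -2.792.
p-value = P(Z < -2.792) ≈ 0.0026; since p < α = 0.01, reject H₀.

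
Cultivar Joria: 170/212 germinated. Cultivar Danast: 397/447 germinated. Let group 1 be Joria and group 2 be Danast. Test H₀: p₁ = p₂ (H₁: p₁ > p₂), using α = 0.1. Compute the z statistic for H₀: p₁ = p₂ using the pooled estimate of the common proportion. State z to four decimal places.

p̂₁ = 170/212 = 0.8018868, p̂₂ = 397/447 = 0.8881432.
Pooled p̂ = (170+397)/(212+447) = 567/659 = 0.8603945.
SE = √(p̂(1−p̂)(1/n₁+1/n₂)) = √(0.8603945·0.1396055·0.00695412) = √(0.000835299) = 0.0289015.
z = (0.8018868 − 0.8881432)/0.0289015 = -0.0862564/0.0289015 = -2.9845.
p-value = P(Z > -2.984) ≈ 0.9986. With α = 0.1, fail to reject H₀.

z = -2.9845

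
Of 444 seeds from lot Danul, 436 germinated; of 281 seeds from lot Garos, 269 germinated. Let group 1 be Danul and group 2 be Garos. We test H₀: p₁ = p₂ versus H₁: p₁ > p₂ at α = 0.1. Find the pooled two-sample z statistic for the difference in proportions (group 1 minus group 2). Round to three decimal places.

z = 1.977

p̂₁ = 436/444 = 0.981982, p̂₂ = 269/281 = 0.957295.
Pooled p̂ = (436+269)/(444+281) = 705/725 = 0.972414.
SE = √(0.0268252 × 0.00581097) = 0.012485.
z = (0.981982 − 0.957295)/0.012485 = 0.024687/0.012485 = 1.977.
p-value = P(Z > 1.977) ≈ 0.0240. With α = 0.1, reject H₀.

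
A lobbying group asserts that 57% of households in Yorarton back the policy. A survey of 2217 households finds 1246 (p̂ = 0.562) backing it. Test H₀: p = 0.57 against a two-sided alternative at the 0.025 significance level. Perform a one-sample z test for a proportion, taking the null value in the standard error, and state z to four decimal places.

p̂ = 1246/2217 ≈ 0.5620207.
Under H₀, SE = √(0.57·0.43/2217) = √(0.000110555) = 0.0105145.
z = (0.5620207 − 0.57)/0.0105145 = -0.0079793/0.0105145 = -0.7589.
Two-sided p-value ≈ 2·Φ(−0.759) = 0.4479; since p > α = 0.025, fail to reject H₀.

z = -0.7589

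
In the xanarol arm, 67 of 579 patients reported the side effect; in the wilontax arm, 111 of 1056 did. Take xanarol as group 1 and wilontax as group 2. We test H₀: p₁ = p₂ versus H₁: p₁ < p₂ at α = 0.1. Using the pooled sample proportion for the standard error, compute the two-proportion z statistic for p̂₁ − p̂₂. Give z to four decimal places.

p̂₁ = 67/579 ≈ 0.115717, p̂₂ = 111/1056 ≈ 0.105114.
Pooled p̂ = (67+111)/(579+1056) = 178/1635 = 0.108869.
SE = √(0.0970162 × 0.00267409) = 0.016107.
z = (0.115717 − 0.105114)/0.016107 = 0.010603/0.016107 = 0.6583.
p-value = P(Z < 0.658) ≈ 0.7448; since p > α = 0.1, fail to reject H₀.

z = 0.6583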